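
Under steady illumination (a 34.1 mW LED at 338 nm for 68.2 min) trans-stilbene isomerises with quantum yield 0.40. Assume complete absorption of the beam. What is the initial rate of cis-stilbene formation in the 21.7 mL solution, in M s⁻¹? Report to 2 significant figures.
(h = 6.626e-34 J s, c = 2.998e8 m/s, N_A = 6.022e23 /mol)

1.8e-6 M s⁻¹

Photon energy at 338 nm: hc/λ = (6.626e-34)(2.998e8)/(338e-9) = 5.877e-19 J.
Energy delivered: (34.1 mW)(4092 s) = 139.5 J.
Photons incident: 139.5 / 5.877e-19 = 2.374e20, i.e. 2.374e20/6.022e23 = 3.942e-4 mol.
Product formed: 0.40 × 3.942e-4 = 1.577e-4 mol.
Rate: 1.577e-4 mol / (4092 s × 0.0217 L) = 1.8e-6 M s⁻¹.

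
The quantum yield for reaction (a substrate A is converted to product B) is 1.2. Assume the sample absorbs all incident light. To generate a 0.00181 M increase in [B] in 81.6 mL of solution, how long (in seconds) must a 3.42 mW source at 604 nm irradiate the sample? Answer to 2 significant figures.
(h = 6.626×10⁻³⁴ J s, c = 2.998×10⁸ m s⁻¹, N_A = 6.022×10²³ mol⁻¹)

Product: (0.00181 M)(0.0816 L) = 1.477×10⁻⁴ mol.
Photons that must be absorbed: 1.477×10⁻⁴ / 1.2 = 1.231×10⁻⁴ mol.
Photon energy: hc/λ = 3.289×10⁻¹⁹ J; per mole, 1.981×10⁵ J mol⁻¹.
Energy required: 1.231×10⁻⁴ × 1.981×10⁵ = 24.39 J.
Time: 24.39 J / 0.00342 W = 7100 s.

t ≈ 7100 s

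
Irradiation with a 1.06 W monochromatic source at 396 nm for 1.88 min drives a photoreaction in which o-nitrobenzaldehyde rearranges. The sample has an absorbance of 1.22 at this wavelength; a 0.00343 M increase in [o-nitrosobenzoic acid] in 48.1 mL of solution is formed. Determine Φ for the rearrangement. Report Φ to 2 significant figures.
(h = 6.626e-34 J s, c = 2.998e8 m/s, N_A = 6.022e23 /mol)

Product: (0.00343 M)(0.0481 L) = 1.650e-4 mol.
Photon energy at 396 nm: hc/λ = (6.626e-34)(2.998e8)/(396e-9) = 5.016e-19 J.
Energy delivered: (1.06 W)(112.8 s) = 119.6 J.
Photons incident: 119.6 / 5.016e-19 = 2.384e20, i.e. 2.384e20/6.022e23 = 3.959e-4 mol.
Fraction absorbed: 1 − 10^(−1.22) = 0.9397.
Photons absorbed: 0.9397 × 3.959e-4 = 3.720e-4 mol.
Φ = 1.650e-4 mol / 3.720e-4 mol photons = 0.44.

Φ = 0.44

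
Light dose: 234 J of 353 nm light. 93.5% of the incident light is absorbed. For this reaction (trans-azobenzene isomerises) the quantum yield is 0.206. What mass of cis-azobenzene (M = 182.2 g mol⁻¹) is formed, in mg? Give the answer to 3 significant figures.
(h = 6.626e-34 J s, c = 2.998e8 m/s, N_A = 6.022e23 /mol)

24.2 mg

Photon energy at 353 nm: hc/λ = (6.626e-34)(2.998e8)/(353e-9) = 5.627e-19 J.
Photons incident: 234 / 5.627e-19 = 4.159e20, i.e. 4.159e20/6.022e23 = 6.906e-4 mol.
Photons absorbed: 0.935 × 6.906e-4 = 6.457e-4 mol.
Product: Φ × n_abs = 0.206 × 6.457e-4 = 1.330e-4 mol.
Mass: 1.330e-4 × 182.2 = 0.02423 g = 24.2 mg.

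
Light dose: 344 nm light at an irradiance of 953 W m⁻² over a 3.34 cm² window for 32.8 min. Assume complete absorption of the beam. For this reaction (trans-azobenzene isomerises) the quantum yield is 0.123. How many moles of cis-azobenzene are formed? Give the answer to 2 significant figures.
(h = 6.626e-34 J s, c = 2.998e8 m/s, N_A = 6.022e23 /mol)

2.2e-4 mol

Photon energy at 344 nm: hc/λ = (6.626e-34)(2.998e8)/(344e-9) = 5.775e-19 J.
Energy delivered: (953 W m⁻²)(3.34e-4 m²)(1968 s) = 626.4 J.
Photons incident: 626.4 / 5.775e-19 = 1.085e21, i.e. 1.085e21/6.022e23 = 0.001802 mol.
Product: Φ × n_abs = 0.123 × 0.001802 = 2.216e-4 mol.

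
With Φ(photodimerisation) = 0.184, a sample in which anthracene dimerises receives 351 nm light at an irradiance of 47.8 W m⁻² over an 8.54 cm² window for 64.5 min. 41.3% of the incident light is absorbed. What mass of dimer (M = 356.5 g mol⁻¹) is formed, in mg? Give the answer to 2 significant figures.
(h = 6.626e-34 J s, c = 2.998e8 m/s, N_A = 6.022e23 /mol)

13 mg

Photon energy at 351 nm: hc/λ = (6.626e-34)(2.998e8)/(351e-9) = 5.659e-19 J.
Energy delivered: (47.8 W m⁻²)(8.54e-4 m²)(3870 s) = 158.0 J.
Photons incident: 158.0 / 5.659e-19 = 2.792e20, i.e. 2.792e20/6.022e23 = 4.636e-4 mol.
Photons absorbed: 0.413 × 4.636e-4 = 1.915e-4 mol.
Product: Φ × n_abs = 0.184 × 1.915e-4 = 3.524e-5 mol.
Mass: 3.524e-5 × 356.5 = 0.01256 g = 13 mg.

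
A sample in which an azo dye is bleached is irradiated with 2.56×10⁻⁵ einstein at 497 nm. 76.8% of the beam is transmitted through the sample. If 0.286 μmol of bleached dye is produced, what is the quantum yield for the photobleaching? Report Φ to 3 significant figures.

Φ = 0.0482

Product: 0.286 μmol = 2.86×10⁻⁷ mol.
Fraction absorbed: 1 − 76.8/100 = 0.2320.
Photons absorbed: 0.2320 × 2.56×10⁻⁵ = 5.939×10⁻⁶ mol.
Φ = 2.86×10⁻⁷ mol / 5.939×10⁻⁶ mol photons = 0.0482.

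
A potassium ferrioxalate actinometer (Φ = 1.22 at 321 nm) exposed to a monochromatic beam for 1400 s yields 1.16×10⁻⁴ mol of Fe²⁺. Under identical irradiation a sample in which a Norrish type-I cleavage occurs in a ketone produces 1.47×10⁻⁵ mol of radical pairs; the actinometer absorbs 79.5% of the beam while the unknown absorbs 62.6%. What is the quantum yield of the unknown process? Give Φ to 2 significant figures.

Φ = 0.20

Photons absorbed by the actinometer: 1.16×10⁻⁴ / 1.22 = 9.508×10⁻⁵ mol.
Incident flux: 9.508×10⁻⁵ / 0.795 = 1.196×10⁻⁴ einstein.
Absorbed by unknown: 0.626 × 1.196×10⁻⁴ = 7.487×10⁻⁵ mol.
Φ(unknown) = 1.47×10⁻⁵ / 7.487×10⁻⁵ = 0.20.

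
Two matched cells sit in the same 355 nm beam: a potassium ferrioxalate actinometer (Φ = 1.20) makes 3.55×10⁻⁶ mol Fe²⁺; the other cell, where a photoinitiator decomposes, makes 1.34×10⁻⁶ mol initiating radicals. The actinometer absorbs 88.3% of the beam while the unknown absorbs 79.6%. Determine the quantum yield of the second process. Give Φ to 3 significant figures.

Photons absorbed by the actinometer: 3.55×10⁻⁶ / 1.20 = 2.958×10⁻⁶ mol.
Incident flux: 2.958×10⁻⁶ / 0.883 = 3.350×10⁻⁶ einstein.
Absorbed by unknown: 0.796 × 3.350×10⁻⁶ = 2.667×10⁻⁶ mol.
Φ(unknown) = 1.34×10⁻⁶ / 2.667×10⁻⁶ = 0.502.

Φ = 0.502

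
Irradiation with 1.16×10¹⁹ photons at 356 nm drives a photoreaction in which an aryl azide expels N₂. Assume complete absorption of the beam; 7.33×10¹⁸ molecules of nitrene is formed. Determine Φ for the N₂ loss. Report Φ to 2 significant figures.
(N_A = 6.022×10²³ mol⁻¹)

Φ = 0.63

Product: 7.33×10¹⁸ / 6.022×10²³ = 1.217×10⁻⁵ mol.
Moles of photons: 1.16×10¹⁹ / 6.022×10²³ = 1.926×10⁻⁵ mol.
Φ = 1.217×10⁻⁵ mol / 1.926×10⁻⁵ mol photons = 0.63.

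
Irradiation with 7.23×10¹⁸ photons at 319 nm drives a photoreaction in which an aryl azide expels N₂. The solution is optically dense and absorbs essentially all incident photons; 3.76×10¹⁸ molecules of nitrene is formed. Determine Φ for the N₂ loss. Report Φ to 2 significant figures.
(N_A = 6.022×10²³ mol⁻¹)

Product: 3.76×10¹⁸ / 6.022×10²³ = 6.244×10⁻⁶ mol.
Moles of photons: 7.23×10¹⁸ / 6.022×10²³ = 1.201×10⁻⁵ mol.
Φ = 6.244×10⁻⁶ mol / 1.201×10⁻⁵ mol photons = 0.52.

Φ = 0.52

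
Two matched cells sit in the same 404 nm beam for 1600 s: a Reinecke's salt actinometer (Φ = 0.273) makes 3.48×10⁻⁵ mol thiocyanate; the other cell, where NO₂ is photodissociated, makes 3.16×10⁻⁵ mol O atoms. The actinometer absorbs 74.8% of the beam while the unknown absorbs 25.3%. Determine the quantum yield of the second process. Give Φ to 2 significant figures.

Photons absorbed by the actinometer: 3.48×10⁻⁵ / 0.273 = 1.275×10⁻⁴ mol.
Incident flux: 1.275×10⁻⁴ / 0.748 = 1.705×10⁻⁴ einstein.
Absorbed by unknown: 0.253 × 1.705×10⁻⁴ = 4.314×10⁻⁵ mol.
Φ(unknown) = 3.16×10⁻⁵ / 4.314×10⁻⁵ = 0.73.

Φ = 0.73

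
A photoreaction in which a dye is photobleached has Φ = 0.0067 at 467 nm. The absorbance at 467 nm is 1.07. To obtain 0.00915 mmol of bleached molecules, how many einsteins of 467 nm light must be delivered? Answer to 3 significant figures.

0.00149 einstein

Product: 0.00915 mmol = 9.15×10⁻⁶ mol.
Photons that must be absorbed: 9.15×10⁻⁶ / 0.0067 = 0.001366 mol.
Fraction absorbed: 1 − 10^(−1.07) = 0.9149.
Incident photons needed: 0.001366 / 0.9149 = 0.001493 mol.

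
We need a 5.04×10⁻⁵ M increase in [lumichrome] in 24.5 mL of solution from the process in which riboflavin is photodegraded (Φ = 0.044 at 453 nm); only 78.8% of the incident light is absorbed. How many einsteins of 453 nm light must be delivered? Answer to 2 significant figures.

Product: (5.04×10⁻⁵ M)(0.0245 L) = 1.235×10⁻⁶ mol.
Photons that must be absorbed: 1.235×10⁻⁶ / 0.044 = 2.807×10⁻⁵ mol.
Incident photons needed: 2.807×10⁻⁵ / 0.788 = 3.562×10⁻⁵ mol.

3.6×10⁻⁵ einstein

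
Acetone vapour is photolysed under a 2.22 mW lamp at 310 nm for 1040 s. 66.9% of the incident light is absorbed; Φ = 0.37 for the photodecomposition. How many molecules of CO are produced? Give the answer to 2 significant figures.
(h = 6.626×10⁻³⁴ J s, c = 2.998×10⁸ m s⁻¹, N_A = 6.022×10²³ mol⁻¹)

Photon energy at 310 nm: hc/λ = (6.626×10⁻³⁴)(2.998×10⁸)/(310×10⁻⁹) = 6.408×10⁻¹⁹ J.
Energy delivered: (2.22 mW)(1040 s) = 2.309 J.
Photons incident: 2.309 / 6.408×10⁻¹⁹ = 3.603×10¹⁸, i.e. 3.603×10¹⁸/6.022×10²³ = 5.983×10⁻⁶ mol.
Photons absorbed: 0.669 × 5.983×10⁻⁶ = 4.003×10⁻⁶ mol.
Product: Φ × n_abs = 0.37 × 4.003×10⁻⁶ = 1.481×10⁻⁶ mol.
As a count: 1.481×10⁻⁶ × 6.022×10²³ = 8.9×10¹⁷.

8.9×10¹⁷ molecules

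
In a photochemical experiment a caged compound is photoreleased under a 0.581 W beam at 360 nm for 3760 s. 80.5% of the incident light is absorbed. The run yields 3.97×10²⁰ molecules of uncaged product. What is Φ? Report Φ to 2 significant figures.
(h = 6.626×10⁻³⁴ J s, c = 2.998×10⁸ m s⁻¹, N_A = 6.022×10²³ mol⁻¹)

Φ = 0.12

Product: 3.97×10²⁰ / 6.022×10²³ = 6.592×10⁻⁴ mol.
Photon energy at 360 nm: hc/λ = (6.626×10⁻³⁴)(2.998×10⁸)/(360×10⁻⁹) = 5.518×10⁻¹⁹ J.
Energy delivered: (0.581 W)(3760 s) = 2185 J.
Photons incident: 2185 / 5.518×10⁻¹⁹ = 3.960×10²¹, i.e. 3.960×10²¹/6.022×10²³ = 0.006576 mol.
Photons absorbed: 0.805 × 0.006576 = 0.005294 mol.
Φ = 6.592×10⁻⁴ mol / 0.005294 mol photons = 0.12.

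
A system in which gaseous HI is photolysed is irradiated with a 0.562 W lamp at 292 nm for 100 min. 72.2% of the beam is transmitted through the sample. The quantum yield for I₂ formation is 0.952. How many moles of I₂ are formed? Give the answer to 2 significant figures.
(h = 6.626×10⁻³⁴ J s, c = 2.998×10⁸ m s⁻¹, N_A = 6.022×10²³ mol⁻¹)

0.0022 mol

Photon energy at 292 nm: hc/λ = (6.626×10⁻³⁴)(2.998×10⁸)/(292×10⁻⁹) = 6.803×10⁻¹⁹ J.
Energy delivered: (0.562 W)(6000 s) = 3372 J.
Photons incident: 3372 / 6.803×10⁻¹⁹ = 4.957×10²¹, i.e. 4.957×10²¹/6.022×10²³ = 0.008231 mol.
Fraction absorbed: 1 − 72.2/100 = 0.2780.
Photons absorbed: 0.2780 × 0.008231 = 0.002288 mol.
Product: Φ × n_abs = 0.952 × 0.002288 = 0.002178 mol.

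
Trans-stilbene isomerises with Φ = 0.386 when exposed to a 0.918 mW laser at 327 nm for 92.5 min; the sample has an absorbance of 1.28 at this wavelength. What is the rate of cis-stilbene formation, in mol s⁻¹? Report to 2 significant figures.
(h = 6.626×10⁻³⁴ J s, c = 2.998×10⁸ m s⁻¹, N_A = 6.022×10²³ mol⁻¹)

Photon energy at 327 nm: hc/λ = (6.626×10⁻³⁴)(2.998×10⁸)/(327×10⁻⁹) = 6.075×10⁻¹⁹ J.
Energy delivered: (0.918 mW)(5550 s) = 5.095 J.
Photons incident: 5.095 / 6.075×10⁻¹⁹ = 8.387×10¹⁸, i.e. 8.387×10¹⁸/6.022×10²³ = 1.393×10⁻⁵ mol.
Fraction absorbed: 1 − 10^(−1.28) = 0.9475.
Photons absorbed: 0.9475 × 1.393×10⁻⁵ = 1.320×10⁻⁵ mol.
Product formed: 0.386 × 1.320×10⁻⁵ = 5.095×10⁻⁶ mol.
Rate: 5.095×10⁻⁶ / 5550 s = 9.2×10⁻¹⁰ mol s⁻¹.

9.2×10⁻¹⁰ mol s⁻¹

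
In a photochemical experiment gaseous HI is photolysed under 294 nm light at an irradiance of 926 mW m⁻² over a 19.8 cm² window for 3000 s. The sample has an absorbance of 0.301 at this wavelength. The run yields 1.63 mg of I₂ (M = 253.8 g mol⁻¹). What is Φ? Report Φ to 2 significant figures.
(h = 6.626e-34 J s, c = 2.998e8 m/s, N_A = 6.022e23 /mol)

Product: 1.63 mg / 253.8 g mol⁻¹ = 6.422e-6 mol.
Photon energy at 294 nm: hc/λ = (6.626e-34)(2.998e8)/(294e-9) = 6.757e-19 J.
Energy delivered: (926 mW m⁻²)(19.8e-4 m²)(3000 s) = 5.500 J.
Photons incident: 5.500 / 6.757e-19 = 8.140e18, i.e. 8.140e18/6.022e23 = 1.352e-5 mol.
Fraction absorbed: 1 − 10^(−0.301) = 0.5000.
Photons absorbed: 0.5000 × 1.352e-5 = 6.760e-6 mol.
Φ = 6.422e-6 mol / 6.760e-6 mol photons = 0.95.

Φ = 0.95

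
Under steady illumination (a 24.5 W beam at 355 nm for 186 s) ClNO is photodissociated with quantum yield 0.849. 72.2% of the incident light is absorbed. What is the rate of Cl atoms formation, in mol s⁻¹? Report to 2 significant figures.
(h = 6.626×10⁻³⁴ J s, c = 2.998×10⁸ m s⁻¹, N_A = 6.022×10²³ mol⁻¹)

4.5×10⁻⁵ mol s⁻¹

Photon energy at 355 nm: hc/λ = (6.626×10⁻³⁴)(2.998×10⁸)/(355×10⁻⁹) = 5.596×10⁻¹⁹ J.
Energy delivered: (24.5 W)(186 s) = 4557 J.
Photons incident: 4557 / 5.596×10⁻¹⁹ = 8.143×10²¹, i.e. 8.143×10²¹/6.022×10²³ = 0.01352 mol.
Photons absorbed: 0.722 × 0.01352 = 0.009761 mol.
Product formed: 0.849 × 0.009761 = 0.008287 mol.
Rate: 0.008287 / 186 s = 4.5×10⁻⁵ mol s⁻¹.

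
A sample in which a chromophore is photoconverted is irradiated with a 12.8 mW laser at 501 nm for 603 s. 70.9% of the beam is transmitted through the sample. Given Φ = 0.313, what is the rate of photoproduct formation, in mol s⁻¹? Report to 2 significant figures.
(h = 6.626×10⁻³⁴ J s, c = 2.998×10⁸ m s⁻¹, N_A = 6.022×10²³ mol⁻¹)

Photon energy at 501 nm: hc/λ = (6.626×10⁻³⁴)(2.998×10⁸)/(501×10⁻⁹) = 3.965×10⁻¹⁹ J.
Energy delivered: (12.8 mW)(603 s) = 7.718 J.
Photons incident: 7.718 / 3.965×10⁻¹⁹ = 1.947×10¹⁹, i.e. 1.947×10¹⁹/6.022×10²³ = 3.233×10⁻⁵ mol.
Fraction absorbed: 1 − 70.9/100 = 0.2910.
Photons absorbed: 0.2910 × 3.233×10⁻⁵ = 9.408×10⁻⁶ mol.
Product formed: 0.313 × 9.408×10⁻⁶ = 2.945×10⁻⁶ mol.
Rate: 2.945×10⁻⁶ / 603 s = 4.9×10⁻⁹ mol s⁻¹.

4.9×10⁻⁹ mol s⁻¹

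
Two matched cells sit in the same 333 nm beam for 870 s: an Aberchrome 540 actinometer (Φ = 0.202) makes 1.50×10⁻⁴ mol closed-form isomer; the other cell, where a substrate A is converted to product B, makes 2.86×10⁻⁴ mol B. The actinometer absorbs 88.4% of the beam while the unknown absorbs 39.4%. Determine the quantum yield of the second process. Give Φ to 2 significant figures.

Φ = 0.86

Photons absorbed by the actinometer: 1.50×10⁻⁴ / 0.202 = 7.426×10⁻⁴ mol.
Incident flux: 7.426×10⁻⁴ / 0.884 = 8.400×10⁻⁴ einstein.
Absorbed by unknown: 0.394 × 8.400×10⁻⁴ = 3.310×10⁻⁴ mol.
Φ(unknown) = 2.86×10⁻⁴ / 3.310×10⁻⁴ = 0.86.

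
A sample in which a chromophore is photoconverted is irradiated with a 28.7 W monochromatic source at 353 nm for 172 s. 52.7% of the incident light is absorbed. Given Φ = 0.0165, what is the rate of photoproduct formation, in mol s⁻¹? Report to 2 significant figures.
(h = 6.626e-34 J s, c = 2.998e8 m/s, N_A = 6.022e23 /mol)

7.4e-7 mol s⁻¹

Photon energy at 353 nm: hc/λ = (6.626e-34)(2.998e8)/(353e-9) = 5.627e-19 J.
Energy delivered: (28.7 W)(172 s) = 4936 J.
Photons incident: 4936 / 5.627e-19 = 8.772e21, i.e. 8.772e21/6.022e23 = 0.01457 mol.
Photons absorbed: 0.527 × 0.01457 = 0.007678 mol.
Product formed: 0.0165 × 0.007678 = 1.267e-4 mol.
Rate: 1.267e-4 / 172 s = 7.4e-7 mol s⁻¹.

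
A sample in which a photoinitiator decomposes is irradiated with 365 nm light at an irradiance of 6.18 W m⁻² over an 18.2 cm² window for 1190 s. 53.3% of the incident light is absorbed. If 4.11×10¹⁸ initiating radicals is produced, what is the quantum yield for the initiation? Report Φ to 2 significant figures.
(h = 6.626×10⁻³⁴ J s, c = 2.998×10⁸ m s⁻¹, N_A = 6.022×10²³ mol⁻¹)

Φ = 0.31

Product: 4.11×10¹⁸ / 6.022×10²³ = 6.825×10⁻⁶ mol.
Photon energy at 365 nm: hc/λ = (6.626×10⁻³⁴)(2.998×10⁸)/(365×10⁻⁹) = 5.442×10⁻¹⁹ J.
Energy delivered: (6.18 W m⁻²)(18.2×10⁻⁴ m²)(1190 s) = 13.38 J.
Photons incident: 13.38 / 5.442×10⁻¹⁹ = 2.459×10¹⁹, i.e. 2.459×10¹⁹/6.022×10²³ = 4.083×10⁻⁵ mol.
Photons absorbed: 0.533 × 4.083×10⁻⁵ = 2.176×10⁻⁵ mol.
Φ = 6.825×10⁻⁶ mol / 2.176×10⁻⁵ mol photons = 0.31.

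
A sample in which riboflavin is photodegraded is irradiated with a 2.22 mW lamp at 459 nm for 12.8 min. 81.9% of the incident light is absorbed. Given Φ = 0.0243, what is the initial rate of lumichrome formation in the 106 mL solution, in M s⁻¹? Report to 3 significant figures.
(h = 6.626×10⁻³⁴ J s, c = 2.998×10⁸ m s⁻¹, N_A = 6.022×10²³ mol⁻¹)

Photon energy at 459 nm: hc/λ = (6.626×10⁻³⁴)(2.998×10⁸)/(459×10⁻⁹) = 4.328×10⁻¹⁹ J.
Energy delivered: (2.22 mW)(768 s) = 1.705 J.
Photons incident: 1.705 / 4.328×10⁻¹⁹ = 3.939×10¹⁸, i.e. 3.939×10¹⁸/6.022×10²³ = 6.541×10⁻⁶ mol.
Photons absorbed: 0.819 × 6.541×10⁻⁶ = 5.357×10⁻⁶ mol.
Product formed: 0.0243 × 5.357×10⁻⁶ = 1.302×10⁻⁷ mol.
Rate: 1.302×10⁻⁷ mol / (768 s × 0.106 L) = 1.60×10⁻⁹ M s⁻¹.

1.60×10⁻⁹ M s⁻¹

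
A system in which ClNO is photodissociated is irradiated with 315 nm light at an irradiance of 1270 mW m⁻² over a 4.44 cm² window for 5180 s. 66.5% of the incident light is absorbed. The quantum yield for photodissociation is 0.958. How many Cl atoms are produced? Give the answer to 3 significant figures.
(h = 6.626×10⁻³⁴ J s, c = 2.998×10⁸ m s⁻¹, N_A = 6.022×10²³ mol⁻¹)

Photon energy at 315 nm: hc/λ = (6.626×10⁻³⁴)(2.998×10⁸)/(315×10⁻⁹) = 6.306×10⁻¹⁹ J.
Energy delivered: (1270 mW m⁻²)(4.44×10⁻⁴ m²)(5180 s) = 2.921 J.
Photons incident: 2.921 / 6.306×10⁻¹⁹ = 4.632×10¹⁸, i.e. 4.632×10¹⁸/6.022×10²³ = 7.692×10⁻⁶ mol.
Photons absorbed: 0.665 × 7.692×10⁻⁶ = 5.115×10⁻⁶ mol.
Product: Φ × n_abs = 0.958 × 5.115×10⁻⁶ = 4.900×10⁻⁶ mol.
As a count: 4.900×10⁻⁶ × 6.022×10²³ = 2.95×10¹⁸.

2.95×10¹⁸ atoms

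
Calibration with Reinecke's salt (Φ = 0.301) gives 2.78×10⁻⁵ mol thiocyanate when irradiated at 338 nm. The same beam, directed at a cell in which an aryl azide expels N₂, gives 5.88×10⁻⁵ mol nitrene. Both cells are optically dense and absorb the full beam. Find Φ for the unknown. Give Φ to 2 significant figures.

Φ = 0.64

Photons absorbed by the actinometer: 2.78×10⁻⁵ / 0.301 = 9.236×10⁻⁵ mol.
Φ(unknown) = 5.88×10⁻⁵ / 9.236×10⁻⁵ = 0.64.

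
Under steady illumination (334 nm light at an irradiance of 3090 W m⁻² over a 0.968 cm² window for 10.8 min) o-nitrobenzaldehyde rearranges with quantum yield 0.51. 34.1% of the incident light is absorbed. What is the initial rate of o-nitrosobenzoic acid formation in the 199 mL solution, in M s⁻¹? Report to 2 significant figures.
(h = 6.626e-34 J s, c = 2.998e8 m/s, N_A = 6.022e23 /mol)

7.3e-7 M s⁻¹

Photon energy at 334 nm: hc/λ = (6.626e-34)(2.998e8)/(334e-9) = 5.948e-19 J.
Energy delivered: (3090 W m⁻²)(0.968e-4 m²)(648 s) = 193.8 J.
Photons incident: 193.8 / 5.948e-19 = 3.258e20, i.e. 3.258e20/6.022e23 = 5.410e-4 mol.
Photons absorbed: 0.341 × 5.410e-4 = 1.845e-4 mol.
Product formed: 0.51 × 1.845e-4 = 9.410e-5 mol.
Rate: 9.410e-5 mol / (648 s × 0.199 L) = 7.3e-7 M s⁻¹.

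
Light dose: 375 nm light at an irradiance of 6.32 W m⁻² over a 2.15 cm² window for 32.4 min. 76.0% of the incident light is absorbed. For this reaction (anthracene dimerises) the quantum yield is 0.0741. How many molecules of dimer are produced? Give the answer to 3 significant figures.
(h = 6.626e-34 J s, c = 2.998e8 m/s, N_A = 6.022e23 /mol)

Photon energy at 375 nm: hc/λ = (6.626e-34)(2.998e8)/(375e-9) = 5.297e-19 J.
Energy delivered: (6.32 W m⁻²)(2.15e-4 m²)(1944 s) = 2.642 J.
Photons incident: 2.642 / 5.297e-19 = 4.988e18, i.e. 4.988e18/6.022e23 = 8.283e-6 mol.
Photons absorbed: 0.760 × 8.283e-6 = 6.295e-6 mol.
Product: Φ × n_abs = 0.0741 × 6.295e-6 = 4.665e-7 mol.
As a count: 4.665e-7 × 6.022e23 = 2.81e17.

2.81e17 molecules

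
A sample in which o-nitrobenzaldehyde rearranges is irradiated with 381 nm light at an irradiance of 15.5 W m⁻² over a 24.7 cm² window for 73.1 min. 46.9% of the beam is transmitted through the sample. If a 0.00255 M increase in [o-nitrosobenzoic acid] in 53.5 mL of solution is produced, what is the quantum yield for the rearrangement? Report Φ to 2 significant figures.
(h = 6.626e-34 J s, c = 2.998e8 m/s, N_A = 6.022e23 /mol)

Product: (0.00255 M)(0.0535 L) = 1.364e-4 mol.
Photon energy at 381 nm: hc/λ = (6.626e-34)(2.998e8)/(381e-9) = 5.214e-19 J.
Energy delivered: (15.5 W m⁻²)(24.7e-4 m²)(4386 s) = 167.9 J.
Photons incident: 167.9 / 5.214e-19 = 3.220e20, i.e. 3.220e20/6.022e23 = 5.347e-4 mol.
Fraction absorbed: 1 − 46.9/100 = 0.5310.
Photons absorbed: 0.5310 × 5.347e-4 = 2.839e-4 mol.
Φ = 1.364e-4 mol / 2.839e-4 mol photons = 0.48.

Φ = 0.48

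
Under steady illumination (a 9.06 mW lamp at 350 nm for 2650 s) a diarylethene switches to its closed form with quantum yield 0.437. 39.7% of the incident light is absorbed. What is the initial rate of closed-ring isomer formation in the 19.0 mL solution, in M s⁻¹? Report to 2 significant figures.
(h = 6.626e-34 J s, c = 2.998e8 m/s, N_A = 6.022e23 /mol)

Photon energy at 350 nm: hc/λ = (6.626e-34)(2.998e8)/(350e-9) = 5.676e-19 J.
Energy delivered: (9.06 mW)(2650 s) = 24.01 J.
Photons incident: 24.01 / 5.676e-19 = 4.230e19, i.e. 4.230e19/6.022e23 = 7.024e-5 mol.
Photons absorbed: 0.397 × 7.024e-5 = 2.789e-5 mol.
Product formed: 0.437 × 2.789e-5 = 1.219e-5 mol.
Rate: 1.219e-5 mol / (2650 s × 0.019 L) = 2.4e-7 M s⁻¹.

2.4e-7 M s⁻¹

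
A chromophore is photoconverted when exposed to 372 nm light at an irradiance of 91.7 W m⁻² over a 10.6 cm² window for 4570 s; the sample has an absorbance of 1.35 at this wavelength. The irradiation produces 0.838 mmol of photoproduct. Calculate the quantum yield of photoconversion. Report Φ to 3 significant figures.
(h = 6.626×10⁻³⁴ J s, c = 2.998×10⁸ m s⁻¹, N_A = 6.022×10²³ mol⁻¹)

Φ = 0.635

Product: 0.838 mmol = 8.38×10⁻⁴ mol.
Photon energy at 372 nm: hc/λ = (6.626×10⁻³⁴)(2.998×10⁸)/(372×10⁻⁹) = 5.340×10⁻¹⁹ J.
Energy delivered: (91.7 W m⁻²)(10.6×10⁻⁴ m²)(4570 s) = 444.2 J.
Photons incident: 444.2 / 5.340×10⁻¹⁹ = 8.318×10²⁰, i.e. 8.318×10²⁰/6.022×10²³ = 0.001381 mol.
Fraction absorbed: 1 − 10^(−1.35) = 0.9553.
Photons absorbed: 0.9553 × 0.001381 = 0.001319 mol.
Φ = 8.38×10⁻⁴ mol / 0.001319 mol photons = 0.635.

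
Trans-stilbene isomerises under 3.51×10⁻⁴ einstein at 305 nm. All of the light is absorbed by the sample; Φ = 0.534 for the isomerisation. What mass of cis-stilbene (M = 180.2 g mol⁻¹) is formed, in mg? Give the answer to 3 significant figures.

33.8 mg

Product: Φ × n_abs = 0.534 × 3.51×10⁻⁴ = 1.874×10⁻⁴ mol.
Mass: 1.874×10⁻⁴ × 180.2 = 0.03377 g = 33.8 mg.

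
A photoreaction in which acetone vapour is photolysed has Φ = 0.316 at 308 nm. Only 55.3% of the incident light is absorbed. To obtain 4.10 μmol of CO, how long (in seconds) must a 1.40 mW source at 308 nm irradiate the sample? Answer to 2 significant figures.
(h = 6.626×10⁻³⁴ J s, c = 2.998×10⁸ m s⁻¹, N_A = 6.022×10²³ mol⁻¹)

Product: 4.10 μmol = 4.10×10⁻⁶ mol.
Photons that must be absorbed: 4.10×10⁻⁶ / 0.316 = 1.297×10⁻⁵ mol.
Incident photons needed: 1.297×10⁻⁵ / 0.553 = 2.345×10⁻⁵ mol.
Photon energy: hc/λ = 6.450×10⁻¹⁹ J; per mole, 3.884×10⁵ J mol⁻¹.
Energy required: 2.345×10⁻⁵ × 3.884×10⁵ = 9.108 J.
Time: 9.108 J / 0.0014 W = 6500 s.

t ≈ 6500 s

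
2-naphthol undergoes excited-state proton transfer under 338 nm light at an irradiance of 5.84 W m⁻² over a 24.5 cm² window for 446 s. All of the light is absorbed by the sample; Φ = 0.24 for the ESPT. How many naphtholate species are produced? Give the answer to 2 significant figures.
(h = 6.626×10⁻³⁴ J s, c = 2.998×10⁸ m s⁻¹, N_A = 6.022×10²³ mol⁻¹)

Photon energy at 338 nm: hc/λ = (6.626×10⁻³⁴)(2.998×10⁸)/(338×10⁻⁹) = 5.877×10⁻¹⁹ J.
Energy delivered: (5.84 W m⁻²)(24.5×10⁻⁴ m²)(446 s) = 6.381 J.
Photons incident: 6.381 / 5.877×10⁻¹⁹ = 1.086×10¹⁹, i.e. 1.086×10¹⁹/6.022×10²³ = 1.803×10⁻⁵ mol.
Product: Φ × n_abs = 0.24 × 1.803×10⁻⁵ = 4.327×10⁻⁶ mol.
As a count: 4.327×10⁻⁶ × 6.022×10²³ = 2.6×10¹⁸.

2.6×10¹⁸ species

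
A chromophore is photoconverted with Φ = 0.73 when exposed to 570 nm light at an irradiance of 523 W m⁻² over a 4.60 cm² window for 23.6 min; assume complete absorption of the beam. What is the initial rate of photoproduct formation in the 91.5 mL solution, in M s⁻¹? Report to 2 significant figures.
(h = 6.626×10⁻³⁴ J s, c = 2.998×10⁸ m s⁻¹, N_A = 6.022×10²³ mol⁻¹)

9.1×10⁻⁶ M s⁻¹

Photon energy at 570 nm: hc/λ = (6.626×10⁻³⁴)(2.998×10⁸)/(570×10⁻⁹) = 3.485×10⁻¹⁹ J.
Energy delivered: (523 W m⁻²)(4.60×10⁻⁴ m²)(1416 s) = 340.7 J.
Photons incident: 340.7 / 3.485×10⁻¹⁹ = 9.776×10²⁰, i.e. 9.776×10²⁰/6.022×10²³ = 0.001623 mol.
Product formed: 0.73 × 0.001623 = 0.001185 mol.
Rate: 0.001185 mol / (1416 s × 0.0915 L) = 9.1×10⁻⁶ M s⁻¹.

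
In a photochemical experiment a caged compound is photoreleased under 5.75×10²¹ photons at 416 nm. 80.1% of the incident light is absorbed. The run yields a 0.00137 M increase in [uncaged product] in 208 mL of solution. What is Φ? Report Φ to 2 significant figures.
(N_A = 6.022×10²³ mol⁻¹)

Product: (0.00137 M)(0.208 L) = 2.850×10⁻⁴ mol.
Moles of photons: 5.75×10²¹ / 6.022×10²³ = 0.009548 mol.
Photons absorbed: 0.801 × 0.009548 = 0.007648 mol.
Φ = 2.850×10⁻⁴ mol / 0.007648 mol photons = 0.037.

Φ = 0.037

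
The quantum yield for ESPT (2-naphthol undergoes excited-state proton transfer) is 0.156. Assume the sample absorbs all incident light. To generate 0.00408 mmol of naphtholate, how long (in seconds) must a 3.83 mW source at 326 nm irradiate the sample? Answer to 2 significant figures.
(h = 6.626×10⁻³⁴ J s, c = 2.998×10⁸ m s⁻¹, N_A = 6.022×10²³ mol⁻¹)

t ≈ 2500 s

Product: 0.00408 mmol = 4.08×10⁻⁶ mol.
Photons that must be absorbed: 4.08×10⁻⁶ / 0.156 = 2.615×10⁻⁵ mol.
Photon energy: hc/λ = 6.093×10⁻¹⁹ J; per mole, 3.669×10⁵ J mol⁻¹.
Energy required: 2.615×10⁻⁵ × 3.669×10⁵ = 9.594 J.
Time: 9.594 J / 0.00383 W = 2500 s.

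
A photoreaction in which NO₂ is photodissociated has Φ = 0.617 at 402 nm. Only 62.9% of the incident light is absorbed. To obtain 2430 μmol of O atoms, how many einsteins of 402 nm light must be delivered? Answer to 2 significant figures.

Product: 2430 μmol = 0.00243 mol.
Photons that must be absorbed: 0.00243 / 0.617 = 0.003938 mol.
Incident photons needed: 0.003938 / 0.629 = 0.006261 mol.

0.0063 einstein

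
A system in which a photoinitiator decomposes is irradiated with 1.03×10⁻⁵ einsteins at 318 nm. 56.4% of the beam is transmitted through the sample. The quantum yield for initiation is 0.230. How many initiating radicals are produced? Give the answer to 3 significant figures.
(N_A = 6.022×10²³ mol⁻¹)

Fraction absorbed: 1 − 56.4/100 = 0.4360.
Photons absorbed: 0.4360 × 1.03×10⁻⁵ = 4.491×10⁻⁶ mol.
Product: Φ × n_abs = 0.230 × 4.491×10⁻⁶ = 1.033×10⁻⁶ mol.
As a count: 1.033×10⁻⁶ × 6.022×10²³ = 6.22×10¹⁷.

6.22×10¹⁷ initiating radicals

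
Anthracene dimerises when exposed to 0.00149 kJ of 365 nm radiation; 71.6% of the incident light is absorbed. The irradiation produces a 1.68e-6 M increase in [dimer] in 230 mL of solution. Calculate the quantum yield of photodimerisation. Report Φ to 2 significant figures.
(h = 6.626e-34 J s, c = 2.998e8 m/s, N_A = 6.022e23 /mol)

Φ = 0.12

Product: (1.68e-6 M)(0.23 L) = 3.864e-7 mol.
Photon energy at 365 nm: hc/λ = (6.626e-34)(2.998e8)/(365e-9) = 5.442e-19 J.
Incident energy: 0.00149 kJ = 1.49 J.
Photons incident: 1.49 / 5.442e-19 = 2.738e18, i.e. 2.738e18/6.022e23 = 4.547e-6 mol.
Photons absorbed: 0.716 × 4.547e-6 = 3.256e-6 mol.
Φ = 3.864e-7 mol / 3.256e-6 mol photons = 0.12.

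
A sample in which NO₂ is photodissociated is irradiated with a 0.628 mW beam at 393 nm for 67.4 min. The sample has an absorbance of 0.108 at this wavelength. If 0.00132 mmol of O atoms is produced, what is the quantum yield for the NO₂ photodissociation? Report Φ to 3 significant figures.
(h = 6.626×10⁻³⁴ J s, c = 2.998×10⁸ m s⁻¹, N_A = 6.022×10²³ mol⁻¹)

Φ = 0.719

Product: 0.00132 mmol = 1.32×10⁻⁶ mol.
Photon energy at 393 nm: hc/λ = (6.626×10⁻³⁴)(2.998×10⁸)/(393×10⁻⁹) = 5.055×10⁻¹⁹ J.
Energy delivered: (0.628 mW)(4044 s) = 2.540 J.
Photons incident: 2.540 / 5.055×10⁻¹⁹ = 5.025×10¹⁸, i.e. 5.025×10¹⁸/6.022×10²³ = 8.344×10⁻⁶ mol.
Fraction absorbed: 1 − 10^(−0.108) = 0.2202.
Photons absorbed: 0.2202 × 8.344×10⁻⁶ = 1.837×10⁻⁶ mol.
Φ = 1.32×10⁻⁶ mol / 1.837×10⁻⁶ mol photons = 0.719.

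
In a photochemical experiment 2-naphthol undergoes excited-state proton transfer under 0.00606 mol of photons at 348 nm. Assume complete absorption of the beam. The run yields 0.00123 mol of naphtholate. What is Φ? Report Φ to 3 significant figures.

Φ = 0.00123 mol / 0.00606 mol photons = 0.203.

Φ = 0.203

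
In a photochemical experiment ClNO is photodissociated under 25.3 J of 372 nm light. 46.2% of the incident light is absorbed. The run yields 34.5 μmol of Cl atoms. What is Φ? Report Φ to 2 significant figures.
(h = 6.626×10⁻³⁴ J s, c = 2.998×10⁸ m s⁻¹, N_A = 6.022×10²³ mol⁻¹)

Product: 34.5 μmol = 3.45×10⁻⁵ mol.
Photon energy at 372 nm: hc/λ = (6.626×10⁻³⁴)(2.998×10⁸)/(372×10⁻⁹) = 5.340×10⁻¹⁹ J.
Photons incident: 25.3 / 5.340×10⁻¹⁹ = 4.738×10¹⁹, i.e. 4.738×10¹⁹/6.022×10²³ = 7.868×10⁻⁵ mol.
Photons absorbed: 0.462 × 7.868×10⁻⁵ = 3.635×10⁻⁵ mol.
Φ = 3.45×10⁻⁵ mol / 3.635×10⁻⁵ mol photons = 0.95.

Φ = 0.95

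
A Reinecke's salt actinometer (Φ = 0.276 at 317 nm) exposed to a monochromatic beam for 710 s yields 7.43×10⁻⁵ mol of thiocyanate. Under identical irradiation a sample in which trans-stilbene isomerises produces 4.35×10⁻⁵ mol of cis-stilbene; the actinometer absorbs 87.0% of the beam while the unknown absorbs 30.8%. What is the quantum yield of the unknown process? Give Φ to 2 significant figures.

Photons absorbed by the actinometer: 7.43×10⁻⁵ / 0.276 = 2.692×10⁻⁴ mol.
Incident flux: 2.692×10⁻⁴ / 0.870 = 3.094×10⁻⁴ einstein.
Absorbed by unknown: 0.308 × 3.094×10⁻⁴ = 9.530×10⁻⁵ mol.
Φ(unknown) = 4.35×10⁻⁵ / 9.530×10⁻⁵ = 0.46.

Φ = 0.46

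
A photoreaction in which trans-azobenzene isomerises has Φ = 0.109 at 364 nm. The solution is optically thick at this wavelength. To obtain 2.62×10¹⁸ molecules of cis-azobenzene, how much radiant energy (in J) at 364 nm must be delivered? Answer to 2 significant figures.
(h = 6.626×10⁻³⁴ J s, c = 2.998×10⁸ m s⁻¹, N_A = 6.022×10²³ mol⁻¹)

13 J

Product: 2.62×10¹⁸ / 6.022×10²³ = 4.351×10⁻⁶ mol.
Photons that must be absorbed: 4.351×10⁻⁶ / 0.109 = 3.992×10⁻⁵ mol.
Photon energy: hc/λ = 5.457×10⁻¹⁹ J; per mole, 3.286×10⁵ J mol⁻¹.
Energy required: 3.992×10⁻⁵ × 3.286×10⁵ = 13 J.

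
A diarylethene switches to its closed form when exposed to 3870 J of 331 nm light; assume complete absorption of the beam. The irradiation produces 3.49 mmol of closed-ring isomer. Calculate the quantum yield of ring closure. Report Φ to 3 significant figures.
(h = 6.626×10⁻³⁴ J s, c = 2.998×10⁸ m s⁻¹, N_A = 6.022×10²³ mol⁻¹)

Φ = 0.326

Product: 3.49 mmol = 0.00349 mol.
Photon energy at 331 nm: hc/λ = (6.626×10⁻³⁴)(2.998×10⁸)/(331×10⁻⁹) = 6.001×10⁻¹⁹ J.
Photons incident: 3870 / 6.001×10⁻¹⁹ = 6.449×10²¹, i.e. 6.449×10²¹/6.022×10²³ = 0.01071 mol.
Φ = 0.00349 mol / 0.01071 mol photons = 0.326.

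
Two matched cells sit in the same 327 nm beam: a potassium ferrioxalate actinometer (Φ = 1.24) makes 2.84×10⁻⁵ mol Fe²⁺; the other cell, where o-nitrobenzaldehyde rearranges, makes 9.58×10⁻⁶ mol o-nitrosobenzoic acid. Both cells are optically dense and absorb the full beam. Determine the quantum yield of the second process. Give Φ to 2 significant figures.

Φ = 0.42

Photons absorbed by the actinometer: 2.84×10⁻⁵ / 1.24 = 2.290×10⁻⁵ mol.
Φ(unknown) = 9.58×10⁻⁶ / 2.290×10⁻⁵ = 0.42.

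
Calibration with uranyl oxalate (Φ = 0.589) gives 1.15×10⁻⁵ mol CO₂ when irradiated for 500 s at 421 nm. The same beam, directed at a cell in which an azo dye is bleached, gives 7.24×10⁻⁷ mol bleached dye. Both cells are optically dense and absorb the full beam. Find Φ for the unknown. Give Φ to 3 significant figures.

Φ = 0.0371

Photons absorbed by the actinometer: 1.15×10⁻⁵ / 0.589 = 1.952×10⁻⁵ mol.
Φ(unknown) = 7.24×10⁻⁷ / 1.952×10⁻⁵ = 0.0371.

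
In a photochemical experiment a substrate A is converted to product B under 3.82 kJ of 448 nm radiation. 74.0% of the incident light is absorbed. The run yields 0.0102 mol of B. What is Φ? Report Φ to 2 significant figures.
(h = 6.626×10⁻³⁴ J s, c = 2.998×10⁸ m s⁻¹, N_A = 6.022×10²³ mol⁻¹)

Photon energy at 448 nm: hc/λ = (6.626×10⁻³⁴)(2.998×10⁸)/(448×10⁻⁹) = 4.434×10⁻¹⁹ J.
Incident energy: 3.82 kJ = 3820 J.
Photons incident: 3820 / 4.434×10⁻¹⁹ = 8.615×10²¹, i.e. 8.615×10²¹/6.022×10²³ = 0.01431 mol.
Photons absorbed: 0.740 × 0.01431 = 0.01059 mol.
Φ = 0.0102 mol / 0.01059 mol photons = 0.96.

Φ = 0.96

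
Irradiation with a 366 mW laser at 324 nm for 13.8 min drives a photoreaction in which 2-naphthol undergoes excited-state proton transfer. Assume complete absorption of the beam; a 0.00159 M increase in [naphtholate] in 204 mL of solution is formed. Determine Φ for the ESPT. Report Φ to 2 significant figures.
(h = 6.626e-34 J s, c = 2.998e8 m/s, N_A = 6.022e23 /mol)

Φ = 0.40

Product: (0.00159 M)(0.204 L) = 3.244e-4 mol.
Photon energy at 324 nm: hc/λ = (6.626e-34)(2.998e8)/(324e-9) = 6.131e-19 J.
Energy delivered: (366 mW)(828 s) = 303.0 J.
Photons incident: 303.0 / 6.131e-19 = 4.942e20, i.e. 4.942e20/6.022e23 = 8.207e-4 mol.
Φ = 3.244e-4 mol / 8.207e-4 mol photons = 0.40.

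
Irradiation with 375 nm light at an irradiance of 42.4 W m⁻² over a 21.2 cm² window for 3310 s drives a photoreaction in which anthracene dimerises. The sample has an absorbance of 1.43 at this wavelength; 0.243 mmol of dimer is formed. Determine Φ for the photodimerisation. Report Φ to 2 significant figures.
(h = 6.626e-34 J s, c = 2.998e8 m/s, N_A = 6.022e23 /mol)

Product: 0.243 mmol = 2.43e-4 mol.
Photon energy at 375 nm: hc/λ = (6.626e-34)(2.998e8)/(375e-9) = 5.297e-19 J.
Energy delivered: (42.4 W m⁻²)(21.2e-4 m²)(3310 s) = 297.5 J.
Photons incident: 297.5 / 5.297e-19 = 5.616e20, i.e. 5.616e20/6.022e23 = 9.326e-4 mol.
Fraction absorbed: 1 − 10^(−1.43) = 0.9628.
Photons absorbed: 0.9628 × 9.326e-4 = 8.979e-4 mol.
Φ = 2.43e-4 mol / 8.979e-4 mol photons = 0.27.

Φ = 0.27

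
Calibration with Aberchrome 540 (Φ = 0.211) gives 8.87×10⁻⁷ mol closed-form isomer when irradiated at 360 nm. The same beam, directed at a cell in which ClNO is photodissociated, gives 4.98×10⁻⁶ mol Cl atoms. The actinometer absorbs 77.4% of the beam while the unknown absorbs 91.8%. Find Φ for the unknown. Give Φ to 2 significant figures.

Photons absorbed by the actinometer: 8.87×10⁻⁷ / 0.211 = 4.204×10⁻⁶ mol.
Incident flux: 4.204×10⁻⁶ / 0.774 = 5.432×10⁻⁶ einstein.
Absorbed by unknown: 0.918 × 5.432×10⁻⁶ = 4.987×10⁻⁶ mol.
Φ(unknown) = 4.98×10⁻⁶ / 4.987×10⁻⁶ = 1.0.

Φ = 1.0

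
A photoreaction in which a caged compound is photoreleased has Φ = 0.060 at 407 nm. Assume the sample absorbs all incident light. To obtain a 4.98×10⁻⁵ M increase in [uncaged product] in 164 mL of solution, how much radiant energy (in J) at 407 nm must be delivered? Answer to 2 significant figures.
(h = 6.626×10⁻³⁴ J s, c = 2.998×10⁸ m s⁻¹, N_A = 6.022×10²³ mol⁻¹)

40 J

Product: (4.98×10⁻⁵ M)(0.164 L) = 8.167×10⁻⁶ mol.
Photons that must be absorbed: 8.167×10⁻⁶ / 0.060 = 1.361×10⁻⁴ mol.
Photon energy: hc/λ = 4.881×10⁻¹⁹ J; per mole, 2.939×10⁵ J mol⁻¹.
Energy required: 1.361×10⁻⁴ × 2.939×10⁵ = 40 J.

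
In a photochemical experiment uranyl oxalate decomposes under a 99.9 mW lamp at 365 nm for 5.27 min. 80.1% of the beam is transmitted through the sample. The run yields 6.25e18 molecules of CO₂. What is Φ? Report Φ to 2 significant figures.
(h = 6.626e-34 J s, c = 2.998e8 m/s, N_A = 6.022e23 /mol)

Φ = 0.54

Product: 6.25e18 / 6.022e23 = 1.038e-5 mol.
Photon energy at 365 nm: hc/λ = (6.626e-34)(2.998e8)/(365e-9) = 5.442e-19 J.
Energy delivered: (99.9 mW)(316.2 s) = 31.59 J.
Photons incident: 31.59 / 5.442e-19 = 5.805e19, i.e. 5.805e19/6.022e23 = 9.640e-5 mol.
Fraction absorbed: 1 − 80.1/100 = 0.1990.
Photons absorbed: 0.1990 × 9.640e-5 = 1.918e-5 mol.
Φ = 1.038e-5 mol / 1.918e-5 mol photons = 0.54.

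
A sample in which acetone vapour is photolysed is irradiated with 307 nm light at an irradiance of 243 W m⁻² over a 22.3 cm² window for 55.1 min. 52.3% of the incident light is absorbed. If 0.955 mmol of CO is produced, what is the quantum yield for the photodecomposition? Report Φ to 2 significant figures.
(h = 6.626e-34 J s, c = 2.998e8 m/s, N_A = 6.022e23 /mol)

Product: 0.955 mmol = 9.55e-4 mol.
Photon energy at 307 nm: hc/λ = (6.626e-34)(2.998e8)/(307e-9) = 6.471e-19 J.
Energy delivered: (243 W m⁻²)(22.3e-4 m²)(3306 s) = 1791 J.
Photons incident: 1791 / 6.471e-19 = 2.768e21, i.e. 2.768e21/6.022e23 = 0.004596 mol.
Photons absorbed: 0.523 × 0.004596 = 0.002404 mol.
Φ = 9.55e-4 mol / 0.002404 mol photons = 0.40.

Φ = 0.40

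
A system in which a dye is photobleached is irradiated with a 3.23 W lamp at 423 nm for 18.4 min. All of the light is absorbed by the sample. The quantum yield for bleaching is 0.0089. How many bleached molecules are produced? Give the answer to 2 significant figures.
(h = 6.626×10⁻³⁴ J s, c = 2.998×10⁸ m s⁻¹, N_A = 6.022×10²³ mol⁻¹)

Photon energy at 423 nm: hc/λ = (6.626×10⁻³⁴)(2.998×10⁸)/(423×10⁻⁹) = 4.696×10⁻¹⁹ J.
Energy delivered: (3.23 W)(1104 s) = 3566 J.
Photons incident: 3566 / 4.696×10⁻¹⁹ = 7.594×10²¹, i.e. 7.594×10²¹/6.022×10²³ = 0.01261 mol.
Product: Φ × n_abs = 0.0089 × 0.01261 = 1.122×10⁻⁴ mol.
As a count: 1.122×10⁻⁴ × 6.022×10²³ = 6.8×10¹⁹.

6.8×10¹⁹ bleached molecules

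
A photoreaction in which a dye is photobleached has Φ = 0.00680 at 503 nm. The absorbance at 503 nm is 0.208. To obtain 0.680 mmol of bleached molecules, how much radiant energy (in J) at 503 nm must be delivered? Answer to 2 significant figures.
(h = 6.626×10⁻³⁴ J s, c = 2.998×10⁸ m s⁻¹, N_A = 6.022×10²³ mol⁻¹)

6.2×10⁴ J

Product: 0.680 mmol = 6.80×10⁻⁴ mol.
Photons that must be absorbed: 6.80×10⁻⁴ / 0.00680 = 0.1000 mol.
Fraction absorbed: 1 − 10^(−0.208) = 0.3806.
Incident photons needed: 0.1000 / 0.3806 = 0.2627 mol.
Photon energy: hc/λ = 3.949×10⁻¹⁹ J; per mole, 2.378×10⁵ J mol⁻¹.
Energy required: 0.2627 × 2.378×10⁵ = 6.2×10⁴ J.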